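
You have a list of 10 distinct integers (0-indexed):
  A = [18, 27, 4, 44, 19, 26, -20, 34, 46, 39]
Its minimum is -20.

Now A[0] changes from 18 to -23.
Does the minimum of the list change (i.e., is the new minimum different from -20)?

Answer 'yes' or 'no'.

Old min = -20
Change: A[0] 18 -> -23
Changed element was NOT the min; min changes only if -23 < -20.
New min = -23; changed? yes

Answer: yes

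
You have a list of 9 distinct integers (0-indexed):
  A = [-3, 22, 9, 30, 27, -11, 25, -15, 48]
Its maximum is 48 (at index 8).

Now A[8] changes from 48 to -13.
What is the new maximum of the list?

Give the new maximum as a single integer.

Old max = 48 (at index 8)
Change: A[8] 48 -> -13
Changed element WAS the max -> may need rescan.
  Max of remaining elements: 30
  New max = max(-13, 30) = 30

Answer: 30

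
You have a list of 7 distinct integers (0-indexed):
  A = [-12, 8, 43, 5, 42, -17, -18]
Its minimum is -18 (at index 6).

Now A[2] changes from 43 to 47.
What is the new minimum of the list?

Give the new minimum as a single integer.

Old min = -18 (at index 6)
Change: A[2] 43 -> 47
Changed element was NOT the old min.
  New min = min(old_min, new_val) = min(-18, 47) = -18

Answer: -18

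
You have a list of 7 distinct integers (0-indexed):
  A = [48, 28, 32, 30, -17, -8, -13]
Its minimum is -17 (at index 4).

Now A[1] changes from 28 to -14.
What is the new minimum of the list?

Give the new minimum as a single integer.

Old min = -17 (at index 4)
Change: A[1] 28 -> -14
Changed element was NOT the old min.
  New min = min(old_min, new_val) = min(-17, -14) = -17

Answer: -17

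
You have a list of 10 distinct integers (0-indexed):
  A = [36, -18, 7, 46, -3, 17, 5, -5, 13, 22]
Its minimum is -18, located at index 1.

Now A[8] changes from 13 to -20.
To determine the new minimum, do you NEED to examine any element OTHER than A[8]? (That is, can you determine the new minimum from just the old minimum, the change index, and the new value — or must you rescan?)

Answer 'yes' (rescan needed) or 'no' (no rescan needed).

Old min = -18 at index 1
Change at index 8: 13 -> -20
Index 8 was NOT the min. New min = min(-18, -20). No rescan of other elements needed.
Needs rescan: no

Answer: no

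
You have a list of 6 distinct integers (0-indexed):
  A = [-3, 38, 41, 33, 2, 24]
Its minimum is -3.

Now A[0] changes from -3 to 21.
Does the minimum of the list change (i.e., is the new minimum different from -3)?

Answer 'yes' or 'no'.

Answer: yes

Derivation:
Old min = -3
Change: A[0] -3 -> 21
Changed element was the min; new min must be rechecked.
New min = 2; changed? yes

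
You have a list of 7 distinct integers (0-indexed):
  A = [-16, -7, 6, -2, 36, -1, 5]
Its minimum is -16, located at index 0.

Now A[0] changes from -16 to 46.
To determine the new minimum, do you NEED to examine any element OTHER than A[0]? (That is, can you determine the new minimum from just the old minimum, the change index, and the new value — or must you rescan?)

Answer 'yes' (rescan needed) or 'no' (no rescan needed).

Answer: yes

Derivation:
Old min = -16 at index 0
Change at index 0: -16 -> 46
Index 0 WAS the min and new value 46 > old min -16. Must rescan other elements to find the new min.
Needs rescan: yes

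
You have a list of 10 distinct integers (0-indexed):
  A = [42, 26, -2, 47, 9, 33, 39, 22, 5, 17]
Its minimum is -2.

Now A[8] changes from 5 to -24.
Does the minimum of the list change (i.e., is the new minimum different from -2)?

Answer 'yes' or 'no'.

Old min = -2
Change: A[8] 5 -> -24
Changed element was NOT the min; min changes only if -24 < -2.
New min = -24; changed? yes

Answer: yes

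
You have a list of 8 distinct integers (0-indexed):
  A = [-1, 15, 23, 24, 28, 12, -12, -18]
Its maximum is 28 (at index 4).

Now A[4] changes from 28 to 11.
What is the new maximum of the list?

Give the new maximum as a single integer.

Old max = 28 (at index 4)
Change: A[4] 28 -> 11
Changed element WAS the max -> may need rescan.
  Max of remaining elements: 24
  New max = max(11, 24) = 24

Answer: 24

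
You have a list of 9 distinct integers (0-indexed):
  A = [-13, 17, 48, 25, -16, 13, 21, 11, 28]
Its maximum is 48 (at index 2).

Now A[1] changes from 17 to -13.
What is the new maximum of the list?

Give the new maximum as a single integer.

Answer: 48

Derivation:
Old max = 48 (at index 2)
Change: A[1] 17 -> -13
Changed element was NOT the old max.
  New max = max(old_max, new_val) = max(48, -13) = 48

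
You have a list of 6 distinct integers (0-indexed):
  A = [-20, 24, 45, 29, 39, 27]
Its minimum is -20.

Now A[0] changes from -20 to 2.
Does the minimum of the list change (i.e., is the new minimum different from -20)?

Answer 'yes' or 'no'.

Answer: yes

Derivation:
Old min = -20
Change: A[0] -20 -> 2
Changed element was the min; new min must be rechecked.
New min = 2; changed? yes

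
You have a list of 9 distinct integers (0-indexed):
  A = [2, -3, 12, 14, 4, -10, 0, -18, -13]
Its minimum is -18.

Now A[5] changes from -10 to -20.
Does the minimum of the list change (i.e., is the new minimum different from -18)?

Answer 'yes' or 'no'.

Old min = -18
Change: A[5] -10 -> -20
Changed element was NOT the min; min changes only if -20 < -18.
New min = -20; changed? yes

Answer: yes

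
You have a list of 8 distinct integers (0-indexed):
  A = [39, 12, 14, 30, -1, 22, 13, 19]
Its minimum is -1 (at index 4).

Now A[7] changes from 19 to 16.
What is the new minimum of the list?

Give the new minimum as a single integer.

Old min = -1 (at index 4)
Change: A[7] 19 -> 16
Changed element was NOT the old min.
  New min = min(old_min, new_val) = min(-1, 16) = -1

Answer: -1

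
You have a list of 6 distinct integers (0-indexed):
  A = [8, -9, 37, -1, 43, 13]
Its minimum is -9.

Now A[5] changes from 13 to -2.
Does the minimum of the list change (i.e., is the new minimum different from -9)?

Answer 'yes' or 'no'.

Answer: no

Derivation:
Old min = -9
Change: A[5] 13 -> -2
Changed element was NOT the min; min changes only if -2 < -9.
New min = -9; changed? no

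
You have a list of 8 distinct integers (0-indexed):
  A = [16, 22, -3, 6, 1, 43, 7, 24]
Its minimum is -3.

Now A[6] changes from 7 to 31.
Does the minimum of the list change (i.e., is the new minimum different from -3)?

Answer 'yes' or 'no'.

Answer: no

Derivation:
Old min = -3
Change: A[6] 7 -> 31
Changed element was NOT the min; min changes only if 31 < -3.
New min = -3; changed? no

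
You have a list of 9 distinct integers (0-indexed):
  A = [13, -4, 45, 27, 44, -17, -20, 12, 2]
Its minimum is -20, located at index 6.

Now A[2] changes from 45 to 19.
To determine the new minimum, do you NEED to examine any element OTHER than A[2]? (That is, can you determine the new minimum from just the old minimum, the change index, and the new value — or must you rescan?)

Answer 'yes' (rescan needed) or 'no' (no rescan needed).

Answer: no

Derivation:
Old min = -20 at index 6
Change at index 2: 45 -> 19
Index 2 was NOT the min. New min = min(-20, 19). No rescan of other elements needed.
Needs rescan: no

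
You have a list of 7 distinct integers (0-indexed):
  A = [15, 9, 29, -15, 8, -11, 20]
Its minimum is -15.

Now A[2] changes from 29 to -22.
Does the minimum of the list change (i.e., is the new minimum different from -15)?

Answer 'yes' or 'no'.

Answer: yes

Derivation:
Old min = -15
Change: A[2] 29 -> -22
Changed element was NOT the min; min changes only if -22 < -15.
New min = -22; changed? yes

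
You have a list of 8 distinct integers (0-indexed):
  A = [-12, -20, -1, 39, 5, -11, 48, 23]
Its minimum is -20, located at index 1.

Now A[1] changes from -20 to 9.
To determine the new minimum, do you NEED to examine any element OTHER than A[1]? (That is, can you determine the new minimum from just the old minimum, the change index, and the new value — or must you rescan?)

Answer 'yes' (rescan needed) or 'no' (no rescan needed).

Old min = -20 at index 1
Change at index 1: -20 -> 9
Index 1 WAS the min and new value 9 > old min -20. Must rescan other elements to find the new min.
Needs rescan: yes

Answer: yes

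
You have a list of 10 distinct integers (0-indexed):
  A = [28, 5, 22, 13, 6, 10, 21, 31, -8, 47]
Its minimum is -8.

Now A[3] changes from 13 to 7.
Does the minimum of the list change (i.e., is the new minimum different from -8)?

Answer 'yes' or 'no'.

Old min = -8
Change: A[3] 13 -> 7
Changed element was NOT the min; min changes only if 7 < -8.
New min = -8; changed? no

Answer: no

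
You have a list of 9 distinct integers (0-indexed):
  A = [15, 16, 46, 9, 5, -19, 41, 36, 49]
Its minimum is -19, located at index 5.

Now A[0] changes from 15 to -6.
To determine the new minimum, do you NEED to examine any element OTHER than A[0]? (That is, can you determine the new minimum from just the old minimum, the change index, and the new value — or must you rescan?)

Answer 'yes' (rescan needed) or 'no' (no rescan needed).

Answer: no

Derivation:
Old min = -19 at index 5
Change at index 0: 15 -> -6
Index 0 was NOT the min. New min = min(-19, -6). No rescan of other elements needed.
Needs rescan: no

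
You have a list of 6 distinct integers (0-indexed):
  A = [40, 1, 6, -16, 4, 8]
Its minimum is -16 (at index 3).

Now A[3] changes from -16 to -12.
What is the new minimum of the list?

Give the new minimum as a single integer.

Answer: -12

Derivation:
Old min = -16 (at index 3)
Change: A[3] -16 -> -12
Changed element WAS the min. Need to check: is -12 still <= all others?
  Min of remaining elements: 1
  New min = min(-12, 1) = -12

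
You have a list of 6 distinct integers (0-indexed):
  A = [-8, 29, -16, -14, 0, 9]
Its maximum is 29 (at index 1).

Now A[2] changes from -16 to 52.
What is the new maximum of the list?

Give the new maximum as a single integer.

Answer: 52

Derivation:
Old max = 29 (at index 1)
Change: A[2] -16 -> 52
Changed element was NOT the old max.
  New max = max(old_max, new_val) = max(29, 52) = 52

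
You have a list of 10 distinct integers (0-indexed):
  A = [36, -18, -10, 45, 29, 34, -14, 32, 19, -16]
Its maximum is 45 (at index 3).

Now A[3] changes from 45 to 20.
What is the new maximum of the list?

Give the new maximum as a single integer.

Old max = 45 (at index 3)
Change: A[3] 45 -> 20
Changed element WAS the max -> may need rescan.
  Max of remaining elements: 36
  New max = max(20, 36) = 36

Answer: 36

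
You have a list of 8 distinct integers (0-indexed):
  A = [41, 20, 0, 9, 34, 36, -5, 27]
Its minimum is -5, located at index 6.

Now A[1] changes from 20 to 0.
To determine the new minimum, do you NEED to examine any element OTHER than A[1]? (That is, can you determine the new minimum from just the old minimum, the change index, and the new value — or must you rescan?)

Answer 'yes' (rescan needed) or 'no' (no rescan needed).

Old min = -5 at index 6
Change at index 1: 20 -> 0
Index 1 was NOT the min. New min = min(-5, 0). No rescan of other elements needed.
Needs rescan: no

Answer: no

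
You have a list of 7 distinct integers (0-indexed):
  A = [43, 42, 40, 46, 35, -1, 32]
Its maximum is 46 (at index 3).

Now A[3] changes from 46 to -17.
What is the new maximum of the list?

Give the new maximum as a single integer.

Answer: 43

Derivation:
Old max = 46 (at index 3)
Change: A[3] 46 -> -17
Changed element WAS the max -> may need rescan.
  Max of remaining elements: 43
  New max = max(-17, 43) = 43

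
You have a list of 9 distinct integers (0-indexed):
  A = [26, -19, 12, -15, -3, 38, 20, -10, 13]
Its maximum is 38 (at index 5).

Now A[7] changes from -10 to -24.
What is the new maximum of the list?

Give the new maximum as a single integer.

Answer: 38

Derivation:
Old max = 38 (at index 5)
Change: A[7] -10 -> -24
Changed element was NOT the old max.
  New max = max(old_max, new_val) = max(38, -24) = 38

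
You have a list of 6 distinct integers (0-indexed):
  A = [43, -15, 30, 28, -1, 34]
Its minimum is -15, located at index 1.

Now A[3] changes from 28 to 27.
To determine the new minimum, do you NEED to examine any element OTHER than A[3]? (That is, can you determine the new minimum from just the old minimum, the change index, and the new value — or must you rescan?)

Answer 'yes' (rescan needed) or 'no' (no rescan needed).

Old min = -15 at index 1
Change at index 3: 28 -> 27
Index 3 was NOT the min. New min = min(-15, 27). No rescan of other elements needed.
Needs rescan: no

Answer: no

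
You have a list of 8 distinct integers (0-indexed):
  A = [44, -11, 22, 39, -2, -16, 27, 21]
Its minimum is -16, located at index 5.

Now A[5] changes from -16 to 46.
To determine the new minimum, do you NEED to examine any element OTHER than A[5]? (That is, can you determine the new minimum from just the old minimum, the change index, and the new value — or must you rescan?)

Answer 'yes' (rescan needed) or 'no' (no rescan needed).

Old min = -16 at index 5
Change at index 5: -16 -> 46
Index 5 WAS the min and new value 46 > old min -16. Must rescan other elements to find the new min.
Needs rescan: yes

Answer: yes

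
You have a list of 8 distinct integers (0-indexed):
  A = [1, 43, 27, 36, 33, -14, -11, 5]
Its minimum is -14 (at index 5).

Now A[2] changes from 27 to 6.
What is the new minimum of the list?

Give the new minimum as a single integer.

Old min = -14 (at index 5)
Change: A[2] 27 -> 6
Changed element was NOT the old min.
  New min = min(old_min, new_val) = min(-14, 6) = -14

Answer: -14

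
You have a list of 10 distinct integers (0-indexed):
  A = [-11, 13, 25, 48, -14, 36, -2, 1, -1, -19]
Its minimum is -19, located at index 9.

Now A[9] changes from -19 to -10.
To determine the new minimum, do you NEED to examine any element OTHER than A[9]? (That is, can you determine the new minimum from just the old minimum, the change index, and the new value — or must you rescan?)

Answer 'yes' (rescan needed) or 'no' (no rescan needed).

Old min = -19 at index 9
Change at index 9: -19 -> -10
Index 9 WAS the min and new value -10 > old min -19. Must rescan other elements to find the new min.
Needs rescan: yes

Answer: yes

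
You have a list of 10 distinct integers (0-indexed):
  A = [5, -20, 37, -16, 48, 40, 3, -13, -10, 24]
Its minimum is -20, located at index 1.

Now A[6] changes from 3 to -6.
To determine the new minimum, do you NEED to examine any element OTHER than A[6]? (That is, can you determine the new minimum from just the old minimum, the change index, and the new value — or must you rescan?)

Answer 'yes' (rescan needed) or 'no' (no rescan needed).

Answer: no

Derivation:
Old min = -20 at index 1
Change at index 6: 3 -> -6
Index 6 was NOT the min. New min = min(-20, -6). No rescan of other elements needed.
Needs rescan: no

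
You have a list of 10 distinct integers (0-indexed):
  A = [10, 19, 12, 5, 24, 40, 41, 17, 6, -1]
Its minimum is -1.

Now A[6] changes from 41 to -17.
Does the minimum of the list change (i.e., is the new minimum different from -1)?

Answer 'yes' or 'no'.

Old min = -1
Change: A[6] 41 -> -17
Changed element was NOT the min; min changes only if -17 < -1.
New min = -17; changed? yes

Answer: yes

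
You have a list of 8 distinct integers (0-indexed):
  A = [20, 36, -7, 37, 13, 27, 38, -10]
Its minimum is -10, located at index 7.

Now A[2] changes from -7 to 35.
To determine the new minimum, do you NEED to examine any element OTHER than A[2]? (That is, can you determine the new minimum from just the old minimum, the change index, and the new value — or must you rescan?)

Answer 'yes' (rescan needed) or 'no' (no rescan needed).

Answer: no

Derivation:
Old min = -10 at index 7
Change at index 2: -7 -> 35
Index 2 was NOT the min. New min = min(-10, 35). No rescan of other elements needed.
Needs rescan: no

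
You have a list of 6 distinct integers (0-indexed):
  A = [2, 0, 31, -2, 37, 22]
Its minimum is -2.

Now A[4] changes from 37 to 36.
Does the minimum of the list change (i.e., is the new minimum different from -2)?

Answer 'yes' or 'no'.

Old min = -2
Change: A[4] 37 -> 36
Changed element was NOT the min; min changes only if 36 < -2.
New min = -2; changed? no

Answer: no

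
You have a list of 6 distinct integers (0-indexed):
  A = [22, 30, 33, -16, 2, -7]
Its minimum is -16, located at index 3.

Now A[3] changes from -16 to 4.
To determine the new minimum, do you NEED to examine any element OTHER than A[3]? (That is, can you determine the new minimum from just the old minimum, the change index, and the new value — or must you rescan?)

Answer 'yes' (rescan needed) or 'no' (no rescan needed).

Old min = -16 at index 3
Change at index 3: -16 -> 4
Index 3 WAS the min and new value 4 > old min -16. Must rescan other elements to find the new min.
Needs rescan: yes

Answer: yes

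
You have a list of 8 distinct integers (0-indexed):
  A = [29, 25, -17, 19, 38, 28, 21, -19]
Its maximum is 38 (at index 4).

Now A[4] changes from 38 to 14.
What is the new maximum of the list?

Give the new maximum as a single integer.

Old max = 38 (at index 4)
Change: A[4] 38 -> 14
Changed element WAS the max -> may need rescan.
  Max of remaining elements: 29
  New max = max(14, 29) = 29

Answer: 29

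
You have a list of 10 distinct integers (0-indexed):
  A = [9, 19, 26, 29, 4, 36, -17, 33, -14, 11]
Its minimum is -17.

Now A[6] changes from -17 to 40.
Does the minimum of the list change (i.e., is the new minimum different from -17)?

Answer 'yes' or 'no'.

Old min = -17
Change: A[6] -17 -> 40
Changed element was the min; new min must be rechecked.
New min = -14; changed? yes

Answer: yes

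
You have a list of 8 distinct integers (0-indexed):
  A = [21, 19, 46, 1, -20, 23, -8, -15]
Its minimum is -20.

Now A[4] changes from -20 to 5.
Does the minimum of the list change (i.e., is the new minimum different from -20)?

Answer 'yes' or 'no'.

Answer: yes

Derivation:
Old min = -20
Change: A[4] -20 -> 5
Changed element was the min; new min must be rechecked.
New min = -15; changed? yes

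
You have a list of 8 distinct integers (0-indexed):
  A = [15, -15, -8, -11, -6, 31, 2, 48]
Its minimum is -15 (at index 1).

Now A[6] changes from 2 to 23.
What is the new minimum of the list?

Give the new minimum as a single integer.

Answer: -15

Derivation:
Old min = -15 (at index 1)
Change: A[6] 2 -> 23
Changed element was NOT the old min.
  New min = min(old_min, new_val) = min(-15, 23) = -15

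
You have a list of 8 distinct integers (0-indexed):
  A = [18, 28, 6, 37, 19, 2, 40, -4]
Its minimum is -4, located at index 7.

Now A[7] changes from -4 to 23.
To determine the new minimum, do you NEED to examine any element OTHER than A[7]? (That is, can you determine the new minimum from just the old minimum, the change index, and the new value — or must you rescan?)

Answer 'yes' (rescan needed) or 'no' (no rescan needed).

Old min = -4 at index 7
Change at index 7: -4 -> 23
Index 7 WAS the min and new value 23 > old min -4. Must rescan other elements to find the new min.
Needs rescan: yes

Answer: yes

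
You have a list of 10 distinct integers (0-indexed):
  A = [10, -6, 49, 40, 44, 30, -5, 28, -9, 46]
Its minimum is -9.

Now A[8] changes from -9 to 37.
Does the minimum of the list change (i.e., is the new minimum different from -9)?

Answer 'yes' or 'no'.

Old min = -9
Change: A[8] -9 -> 37
Changed element was the min; new min must be rechecked.
New min = -6; changed? yes

Answer: yes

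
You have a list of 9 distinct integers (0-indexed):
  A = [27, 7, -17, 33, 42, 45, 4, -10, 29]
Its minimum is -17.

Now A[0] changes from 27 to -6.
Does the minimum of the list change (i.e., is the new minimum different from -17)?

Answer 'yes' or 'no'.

Answer: no

Derivation:
Old min = -17
Change: A[0] 27 -> -6
Changed element was NOT the min; min changes only if -6 < -17.
New min = -17; changed? no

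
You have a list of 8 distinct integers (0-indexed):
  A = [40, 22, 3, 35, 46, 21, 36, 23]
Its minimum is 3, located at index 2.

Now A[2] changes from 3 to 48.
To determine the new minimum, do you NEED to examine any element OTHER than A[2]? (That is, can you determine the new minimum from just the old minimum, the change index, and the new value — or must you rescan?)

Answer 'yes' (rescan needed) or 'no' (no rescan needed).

Answer: yes

Derivation:
Old min = 3 at index 2
Change at index 2: 3 -> 48
Index 2 WAS the min and new value 48 > old min 3. Must rescan other elements to find the new min.
Needs rescan: yes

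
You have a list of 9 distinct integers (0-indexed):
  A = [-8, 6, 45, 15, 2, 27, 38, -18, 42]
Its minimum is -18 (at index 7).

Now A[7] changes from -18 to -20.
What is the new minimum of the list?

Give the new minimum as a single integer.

Old min = -18 (at index 7)
Change: A[7] -18 -> -20
Changed element WAS the min. Need to check: is -20 still <= all others?
  Min of remaining elements: -8
  New min = min(-20, -8) = -20

Answer: -20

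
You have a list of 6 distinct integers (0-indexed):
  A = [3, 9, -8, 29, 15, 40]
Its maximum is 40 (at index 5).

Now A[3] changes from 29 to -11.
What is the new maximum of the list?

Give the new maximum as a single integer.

Answer: 40

Derivation:
Old max = 40 (at index 5)
Change: A[3] 29 -> -11
Changed element was NOT the old max.
  New max = max(old_max, new_val) = max(40, -11) = 40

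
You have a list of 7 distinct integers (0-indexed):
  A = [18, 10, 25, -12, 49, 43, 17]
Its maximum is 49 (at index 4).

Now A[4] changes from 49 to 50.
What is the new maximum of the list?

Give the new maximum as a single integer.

Old max = 49 (at index 4)
Change: A[4] 49 -> 50
Changed element WAS the max -> may need rescan.
  Max of remaining elements: 43
  New max = max(50, 43) = 50

Answer: 50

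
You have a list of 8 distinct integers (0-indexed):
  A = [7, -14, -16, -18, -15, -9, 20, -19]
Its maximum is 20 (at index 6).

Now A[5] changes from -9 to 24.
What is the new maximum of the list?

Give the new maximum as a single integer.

Answer: 24

Derivation:
Old max = 20 (at index 6)
Change: A[5] -9 -> 24
Changed element was NOT the old max.
  New max = max(old_max, new_val) = max(20, 24) = 24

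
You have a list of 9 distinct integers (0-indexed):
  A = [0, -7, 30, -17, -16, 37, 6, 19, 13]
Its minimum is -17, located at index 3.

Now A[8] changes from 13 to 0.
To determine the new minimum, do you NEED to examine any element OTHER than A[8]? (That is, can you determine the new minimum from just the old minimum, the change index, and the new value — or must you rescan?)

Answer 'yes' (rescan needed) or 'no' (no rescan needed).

Answer: no

Derivation:
Old min = -17 at index 3
Change at index 8: 13 -> 0
Index 8 was NOT the min. New min = min(-17, 0). No rescan of other elements needed.
Needs rescan: no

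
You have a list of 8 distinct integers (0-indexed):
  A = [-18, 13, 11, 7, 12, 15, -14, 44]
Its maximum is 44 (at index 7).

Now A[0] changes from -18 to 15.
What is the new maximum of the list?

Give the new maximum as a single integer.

Old max = 44 (at index 7)
Change: A[0] -18 -> 15
Changed element was NOT the old max.
  New max = max(old_max, new_val) = max(44, 15) = 44

Answer: 44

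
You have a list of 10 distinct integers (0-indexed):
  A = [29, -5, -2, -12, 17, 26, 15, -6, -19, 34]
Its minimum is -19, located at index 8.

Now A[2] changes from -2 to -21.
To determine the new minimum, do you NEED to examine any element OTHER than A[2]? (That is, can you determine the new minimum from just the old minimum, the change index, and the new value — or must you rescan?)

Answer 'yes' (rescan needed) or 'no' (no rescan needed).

Old min = -19 at index 8
Change at index 2: -2 -> -21
Index 2 was NOT the min. New min = min(-19, -21). No rescan of other elements needed.
Needs rescan: no

Answer: no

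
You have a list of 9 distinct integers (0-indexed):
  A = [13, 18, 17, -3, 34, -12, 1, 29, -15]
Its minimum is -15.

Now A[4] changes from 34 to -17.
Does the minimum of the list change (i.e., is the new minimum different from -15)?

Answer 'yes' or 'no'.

Old min = -15
Change: A[4] 34 -> -17
Changed element was NOT the min; min changes only if -17 < -15.
New min = -17; changed? yes

Answer: yes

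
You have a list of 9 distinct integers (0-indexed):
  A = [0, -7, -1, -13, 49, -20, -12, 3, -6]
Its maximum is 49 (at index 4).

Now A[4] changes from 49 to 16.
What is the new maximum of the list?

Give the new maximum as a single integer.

Old max = 49 (at index 4)
Change: A[4] 49 -> 16
Changed element WAS the max -> may need rescan.
  Max of remaining elements: 3
  New max = max(16, 3) = 16

Answer: 16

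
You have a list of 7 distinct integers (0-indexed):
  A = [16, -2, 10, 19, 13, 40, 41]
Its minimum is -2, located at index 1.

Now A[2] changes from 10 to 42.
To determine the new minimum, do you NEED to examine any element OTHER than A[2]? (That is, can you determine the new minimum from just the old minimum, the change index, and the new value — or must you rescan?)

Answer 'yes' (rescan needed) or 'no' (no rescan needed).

Old min = -2 at index 1
Change at index 2: 10 -> 42
Index 2 was NOT the min. New min = min(-2, 42). No rescan of other elements needed.
Needs rescan: no

Answer: no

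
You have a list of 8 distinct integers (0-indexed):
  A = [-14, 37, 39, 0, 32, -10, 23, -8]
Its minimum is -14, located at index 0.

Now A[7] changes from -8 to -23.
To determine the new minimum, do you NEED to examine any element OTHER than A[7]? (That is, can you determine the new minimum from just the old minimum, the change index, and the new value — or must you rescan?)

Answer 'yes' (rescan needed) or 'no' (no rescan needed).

Answer: no

Derivation:
Old min = -14 at index 0
Change at index 7: -8 -> -23
Index 7 was NOT the min. New min = min(-14, -23). No rescan of other elements needed.
Needs rescan: no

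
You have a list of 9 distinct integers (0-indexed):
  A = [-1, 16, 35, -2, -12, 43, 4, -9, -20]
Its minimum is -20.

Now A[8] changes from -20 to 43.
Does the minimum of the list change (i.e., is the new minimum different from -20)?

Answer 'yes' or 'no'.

Answer: yes

Derivation:
Old min = -20
Change: A[8] -20 -> 43
Changed element was the min; new min must be rechecked.
New min = -12; changed? yes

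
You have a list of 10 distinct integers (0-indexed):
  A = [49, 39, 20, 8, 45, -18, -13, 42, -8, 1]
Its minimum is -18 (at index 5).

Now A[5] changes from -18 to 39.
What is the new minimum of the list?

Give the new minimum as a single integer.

Answer: -13

Derivation:
Old min = -18 (at index 5)
Change: A[5] -18 -> 39
Changed element WAS the min. Need to check: is 39 still <= all others?
  Min of remaining elements: -13
  New min = min(39, -13) = -13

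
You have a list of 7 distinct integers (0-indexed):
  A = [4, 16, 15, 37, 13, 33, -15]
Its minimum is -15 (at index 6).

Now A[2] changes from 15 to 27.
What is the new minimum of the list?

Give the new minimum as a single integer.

Old min = -15 (at index 6)
Change: A[2] 15 -> 27
Changed element was NOT the old min.
  New min = min(old_min, new_val) = min(-15, 27) = -15

Answer: -15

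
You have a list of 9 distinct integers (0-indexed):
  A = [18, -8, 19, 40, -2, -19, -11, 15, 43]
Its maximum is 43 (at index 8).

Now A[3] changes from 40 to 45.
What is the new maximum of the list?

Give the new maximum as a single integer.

Answer: 45

Derivation:
Old max = 43 (at index 8)
Change: A[3] 40 -> 45
Changed element was NOT the old max.
  New max = max(old_max, new_val) = max(43, 45) = 45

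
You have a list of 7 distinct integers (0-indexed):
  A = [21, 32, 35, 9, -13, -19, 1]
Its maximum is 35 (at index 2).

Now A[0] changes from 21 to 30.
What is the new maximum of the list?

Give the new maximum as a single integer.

Answer: 35

Derivation:
Old max = 35 (at index 2)
Change: A[0] 21 -> 30
Changed element was NOT the old max.
  New max = max(old_max, new_val) = max(35, 30) = 35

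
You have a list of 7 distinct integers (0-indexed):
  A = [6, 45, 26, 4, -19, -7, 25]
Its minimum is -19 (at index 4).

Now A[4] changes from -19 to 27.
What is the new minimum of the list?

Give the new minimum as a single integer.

Answer: -7

Derivation:
Old min = -19 (at index 4)
Change: A[4] -19 -> 27
Changed element WAS the min. Need to check: is 27 still <= all others?
  Min of remaining elements: -7
  New min = min(27, -7) = -7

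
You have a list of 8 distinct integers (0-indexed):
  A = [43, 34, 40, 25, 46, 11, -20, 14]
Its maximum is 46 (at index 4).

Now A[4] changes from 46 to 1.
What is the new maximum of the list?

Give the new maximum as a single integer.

Old max = 46 (at index 4)
Change: A[4] 46 -> 1
Changed element WAS the max -> may need rescan.
  Max of remaining elements: 43
  New max = max(1, 43) = 43

Answer: 43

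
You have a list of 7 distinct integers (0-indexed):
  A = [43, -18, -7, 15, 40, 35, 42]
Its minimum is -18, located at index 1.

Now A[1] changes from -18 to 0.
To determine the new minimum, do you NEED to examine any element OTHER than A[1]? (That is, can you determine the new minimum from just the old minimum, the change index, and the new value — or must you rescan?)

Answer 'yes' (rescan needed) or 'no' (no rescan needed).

Answer: yes

Derivation:
Old min = -18 at index 1
Change at index 1: -18 -> 0
Index 1 WAS the min and new value 0 > old min -18. Must rescan other elements to find the new min.
Needs rescan: yes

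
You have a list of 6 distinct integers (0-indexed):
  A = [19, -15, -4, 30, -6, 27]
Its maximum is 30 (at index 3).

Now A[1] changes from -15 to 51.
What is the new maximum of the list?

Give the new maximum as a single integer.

Old max = 30 (at index 3)
Change: A[1] -15 -> 51
Changed element was NOT the old max.
  New max = max(old_max, new_val) = max(30, 51) = 51

Answer: 51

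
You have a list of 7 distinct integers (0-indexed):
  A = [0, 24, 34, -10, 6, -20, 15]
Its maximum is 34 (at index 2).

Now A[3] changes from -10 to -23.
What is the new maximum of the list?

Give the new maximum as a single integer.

Answer: 34

Derivation:
Old max = 34 (at index 2)
Change: A[3] -10 -> -23
Changed element was NOT the old max.
  New max = max(old_max, new_val) = max(34, -23) = 34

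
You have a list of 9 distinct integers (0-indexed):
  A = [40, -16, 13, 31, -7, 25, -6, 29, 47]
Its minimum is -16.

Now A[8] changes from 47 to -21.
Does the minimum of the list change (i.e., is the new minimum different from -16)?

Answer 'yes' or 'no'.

Answer: yes

Derivation:
Old min = -16
Change: A[8] 47 -> -21
Changed element was NOT the min; min changes only if -21 < -16.
New min = -21; changed? yes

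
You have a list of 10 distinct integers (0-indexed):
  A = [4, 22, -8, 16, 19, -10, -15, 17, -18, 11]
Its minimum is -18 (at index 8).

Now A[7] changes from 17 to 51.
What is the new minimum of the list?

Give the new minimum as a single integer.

Answer: -18

Derivation:
Old min = -18 (at index 8)
Change: A[7] 17 -> 51
Changed element was NOT the old min.
  New min = min(old_min, new_val) = min(-18, 51) = -18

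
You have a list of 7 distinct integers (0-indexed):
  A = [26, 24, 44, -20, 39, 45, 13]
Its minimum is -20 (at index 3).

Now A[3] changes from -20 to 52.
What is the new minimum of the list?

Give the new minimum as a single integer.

Answer: 13

Derivation:
Old min = -20 (at index 3)
Change: A[3] -20 -> 52
Changed element WAS the min. Need to check: is 52 still <= all others?
  Min of remaining elements: 13
  New min = min(52, 13) = 13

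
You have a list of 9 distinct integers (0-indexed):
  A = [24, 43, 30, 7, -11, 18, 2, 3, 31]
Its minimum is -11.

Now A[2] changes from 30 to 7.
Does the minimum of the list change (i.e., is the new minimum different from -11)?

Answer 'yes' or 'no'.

Answer: no

Derivation:
Old min = -11
Change: A[2] 30 -> 7
Changed element was NOT the min; min changes only if 7 < -11.
New min = -11; changed? no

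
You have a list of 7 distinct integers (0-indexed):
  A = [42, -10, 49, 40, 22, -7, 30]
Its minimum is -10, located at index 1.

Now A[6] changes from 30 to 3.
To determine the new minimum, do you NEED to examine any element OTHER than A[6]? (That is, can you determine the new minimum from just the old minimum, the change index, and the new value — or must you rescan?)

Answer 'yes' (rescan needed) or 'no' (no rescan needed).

Old min = -10 at index 1
Change at index 6: 30 -> 3
Index 6 was NOT the min. New min = min(-10, 3). No rescan of other elements needed.
Needs rescan: no

Answer: no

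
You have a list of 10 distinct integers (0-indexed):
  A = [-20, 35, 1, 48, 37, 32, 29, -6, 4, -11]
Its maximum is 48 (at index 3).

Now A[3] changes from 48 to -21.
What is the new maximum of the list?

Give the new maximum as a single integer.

Answer: 37

Derivation:
Old max = 48 (at index 3)
Change: A[3] 48 -> -21
Changed element WAS the max -> may need rescan.
  Max of remaining elements: 37
  New max = max(-21, 37) = 37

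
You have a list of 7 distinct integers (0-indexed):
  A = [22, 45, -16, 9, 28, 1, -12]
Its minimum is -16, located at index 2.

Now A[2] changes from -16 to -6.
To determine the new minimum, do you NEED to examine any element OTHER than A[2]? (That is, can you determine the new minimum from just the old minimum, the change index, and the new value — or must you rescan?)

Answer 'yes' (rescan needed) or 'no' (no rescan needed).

Answer: yes

Derivation:
Old min = -16 at index 2
Change at index 2: -16 -> -6
Index 2 WAS the min and new value -6 > old min -16. Must rescan other elements to find the new min.
Needs rescan: yes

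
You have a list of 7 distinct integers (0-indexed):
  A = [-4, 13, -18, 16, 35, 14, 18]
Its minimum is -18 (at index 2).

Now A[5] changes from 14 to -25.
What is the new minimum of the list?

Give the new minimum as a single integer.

Answer: -25

Derivation:
Old min = -18 (at index 2)
Change: A[5] 14 -> -25
Changed element was NOT the old min.
  New min = min(old_min, new_val) = min(-18, -25) = -25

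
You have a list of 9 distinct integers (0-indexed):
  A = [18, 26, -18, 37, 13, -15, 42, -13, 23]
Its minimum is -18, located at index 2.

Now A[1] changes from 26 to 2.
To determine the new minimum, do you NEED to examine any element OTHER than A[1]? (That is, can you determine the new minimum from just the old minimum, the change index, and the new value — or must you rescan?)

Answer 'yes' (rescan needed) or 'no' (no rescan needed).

Old min = -18 at index 2
Change at index 1: 26 -> 2
Index 1 was NOT the min. New min = min(-18, 2). No rescan of other elements needed.
Needs rescan: no

Answer: no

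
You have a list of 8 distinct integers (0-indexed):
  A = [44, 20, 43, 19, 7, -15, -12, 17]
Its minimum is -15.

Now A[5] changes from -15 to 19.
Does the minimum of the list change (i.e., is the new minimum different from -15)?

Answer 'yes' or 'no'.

Old min = -15
Change: A[5] -15 -> 19
Changed element was the min; new min must be rechecked.
New min = -12; changed? yes

Answer: yes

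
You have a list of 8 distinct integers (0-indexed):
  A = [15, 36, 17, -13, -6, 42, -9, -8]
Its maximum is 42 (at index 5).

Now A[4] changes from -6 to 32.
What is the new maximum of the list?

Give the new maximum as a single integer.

Old max = 42 (at index 5)
Change: A[4] -6 -> 32
Changed element was NOT the old max.
  New max = max(old_max, new_val) = max(42, 32) = 42

Answer: 42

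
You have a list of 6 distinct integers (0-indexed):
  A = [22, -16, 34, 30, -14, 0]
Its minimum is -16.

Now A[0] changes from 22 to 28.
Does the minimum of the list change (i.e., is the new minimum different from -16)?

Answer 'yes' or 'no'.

Old min = -16
Change: A[0] 22 -> 28
Changed element was NOT the min; min changes only if 28 < -16.
New min = -16; changed? no

Answer: no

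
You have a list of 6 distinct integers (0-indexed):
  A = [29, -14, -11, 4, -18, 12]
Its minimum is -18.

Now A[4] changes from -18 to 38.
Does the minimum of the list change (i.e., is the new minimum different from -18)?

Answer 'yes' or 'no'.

Answer: yes

Derivation:
Old min = -18
Change: A[4] -18 -> 38
Changed element was the min; new min must be rechecked.
New min = -14; changed? yes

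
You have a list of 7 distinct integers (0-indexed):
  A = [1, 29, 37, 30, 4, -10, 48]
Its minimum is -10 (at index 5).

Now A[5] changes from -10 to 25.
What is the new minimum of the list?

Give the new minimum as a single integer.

Old min = -10 (at index 5)
Change: A[5] -10 -> 25
Changed element WAS the min. Need to check: is 25 still <= all others?
  Min of remaining elements: 1
  New min = min(25, 1) = 1

Answer: 1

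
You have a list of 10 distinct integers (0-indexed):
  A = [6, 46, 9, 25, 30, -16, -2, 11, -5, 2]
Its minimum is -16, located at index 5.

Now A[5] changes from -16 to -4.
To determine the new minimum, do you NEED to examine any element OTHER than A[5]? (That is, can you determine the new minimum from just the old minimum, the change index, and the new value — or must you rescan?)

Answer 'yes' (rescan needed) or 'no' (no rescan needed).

Answer: yes

Derivation:
Old min = -16 at index 5
Change at index 5: -16 -> -4
Index 5 WAS the min and new value -4 > old min -16. Must rescan other elements to find the new min.
Needs rescan: yes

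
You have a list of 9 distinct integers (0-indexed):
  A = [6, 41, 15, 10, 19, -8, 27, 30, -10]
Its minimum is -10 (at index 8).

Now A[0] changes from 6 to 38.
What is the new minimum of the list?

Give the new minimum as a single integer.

Old min = -10 (at index 8)
Change: A[0] 6 -> 38
Changed element was NOT the old min.
  New min = min(old_min, new_val) = min(-10, 38) = -10

Answer: -10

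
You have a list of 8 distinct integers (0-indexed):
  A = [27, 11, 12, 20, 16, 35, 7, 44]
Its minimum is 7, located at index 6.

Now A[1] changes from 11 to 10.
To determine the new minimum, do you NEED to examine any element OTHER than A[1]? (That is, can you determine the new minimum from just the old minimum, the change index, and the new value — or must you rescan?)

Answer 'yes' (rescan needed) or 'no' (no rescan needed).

Answer: no

Derivation:
Old min = 7 at index 6
Change at index 1: 11 -> 10
Index 1 was NOT the min. New min = min(7, 10). No rescan of other elements needed.
Needs rescan: no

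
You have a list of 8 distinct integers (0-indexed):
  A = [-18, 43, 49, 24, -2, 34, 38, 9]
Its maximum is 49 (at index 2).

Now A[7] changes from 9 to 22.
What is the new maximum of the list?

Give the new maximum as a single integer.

Answer: 49

Derivation:
Old max = 49 (at index 2)
Change: A[7] 9 -> 22
Changed element was NOT the old max.
  New max = max(old_max, new_val) = max(49, 22) = 49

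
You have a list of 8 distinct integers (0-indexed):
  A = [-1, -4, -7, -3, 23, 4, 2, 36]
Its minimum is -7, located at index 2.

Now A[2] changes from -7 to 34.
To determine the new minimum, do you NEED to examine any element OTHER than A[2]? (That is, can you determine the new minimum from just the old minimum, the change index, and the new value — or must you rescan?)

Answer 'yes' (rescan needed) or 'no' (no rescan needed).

Answer: yes

Derivation:
Old min = -7 at index 2
Change at index 2: -7 -> 34
Index 2 WAS the min and new value 34 > old min -7. Must rescan other elements to find the new min.
Needs rescan: yes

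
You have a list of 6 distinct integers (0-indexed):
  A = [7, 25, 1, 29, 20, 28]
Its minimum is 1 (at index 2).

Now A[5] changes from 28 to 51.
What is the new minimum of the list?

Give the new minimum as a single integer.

Answer: 1

Derivation:
Old min = 1 (at index 2)
Change: A[5] 28 -> 51
Changed element was NOT the old min.
  New min = min(old_min, new_val) = min(1, 51) = 1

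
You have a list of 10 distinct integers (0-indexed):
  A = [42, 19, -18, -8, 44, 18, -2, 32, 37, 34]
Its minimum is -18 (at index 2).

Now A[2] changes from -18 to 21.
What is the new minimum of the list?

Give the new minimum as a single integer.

Answer: -8

Derivation:
Old min = -18 (at index 2)
Change: A[2] -18 -> 21
Changed element WAS the min. Need to check: is 21 still <= all others?
  Min of remaining elements: -8
  New min = min(21, -8) = -8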